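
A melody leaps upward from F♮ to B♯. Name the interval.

doubly augmented fourth

The letter names run F→B, a span of 3 letter steps, so the interval is some kind of fourth.
F to B# is 7 semitones. A perfect fourth is 5, so 7 makes it doubly augmented.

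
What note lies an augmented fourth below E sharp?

B

A fourth below E lands on the letter B.
An augmented fourth spans 6 semitones, so E# moves to pitch class 11. On the letter B that is B.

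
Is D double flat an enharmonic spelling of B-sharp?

Dbb is pitch class 0; B# is pitch class 0.
All spellings map to pitch class 0, so they are enharmonically equivalent.

Yes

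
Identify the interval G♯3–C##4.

augmented fourth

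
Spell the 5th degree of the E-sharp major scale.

Degree 5 takes the letter 4 steps above E, which is B.
In major, degree 5 sits 7 semitones above the tonic. E# + 7 semitones is pitch class 0, spelled on B as B#.

B#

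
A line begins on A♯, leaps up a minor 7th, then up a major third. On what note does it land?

B#

A minor seventh up from A# is G# (letter G, 10 semitones up).
A major third up from G# is B# (letter B, 4 semitones up).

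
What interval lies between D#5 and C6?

diminished seventh

The letter names run D→C, a span of 6 letter steps, so the interval is some kind of seventh.
D# to C is 9 semitones. A major seventh is 11, so 9 makes it diminished.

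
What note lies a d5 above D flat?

D up a perfect fifth is A, so the target letter is A.
From Db, a diminished fifth is 6 semitones up: Abb.

Abb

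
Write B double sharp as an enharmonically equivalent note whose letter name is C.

C#

Plain C sits 1 semitone below B##, so on the letter C the same pitch needs a sharp: C#.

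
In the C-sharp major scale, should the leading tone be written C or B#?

Each scale degree takes a distinct letter name. Degree 7 of a scale on C must use the letter B.
B# and C are enharmonically the same pitch, but only B# uses the letter B, so it is the correct spelling here.

B#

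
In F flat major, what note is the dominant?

The Fb major scale runs Fb Gb Ab Bbb Cb Db Eb.
Degree 5 is Cb.

Cb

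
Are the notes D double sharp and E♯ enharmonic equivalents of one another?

D## is pitch class 4; E# is pitch class 5.
The pitch classes differ (4 vs. 5), so they are not enharmonic equivalents.

No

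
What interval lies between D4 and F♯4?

major third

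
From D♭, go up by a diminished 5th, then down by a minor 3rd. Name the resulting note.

A diminished fifth up from Db is Abb (letter A, 6 semitones up).
A minor third down from Abb is Fb (letter F, 3 semitones down).

Fb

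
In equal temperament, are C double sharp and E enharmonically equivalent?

Two spellings are enharmonically equivalent only if they share a pitch class.
Here C## → 2, E → 4; 2 ≠ 4, so they are not.

No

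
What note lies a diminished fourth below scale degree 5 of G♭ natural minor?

A

Scale degree 5 of Gb natural minor is Db.
A diminished fourth (4 semitones) below Db lands on the letter A, giving A.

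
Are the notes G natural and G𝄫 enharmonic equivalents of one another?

No

G is pitch class 7; Gbb is pitch class 5.
The pitch classes differ (7 vs. 5), so they are not enharmonic equivalents.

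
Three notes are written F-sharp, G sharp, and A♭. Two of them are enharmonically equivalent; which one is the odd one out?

In 12-tone equal temperament, enharmonic equivalents share a pitch class. F# is pitch class 6; G# is pitch class 8; Ab is pitch class 8.
G# and Ab share pitch class 8, while F# is pitch class 6.

F#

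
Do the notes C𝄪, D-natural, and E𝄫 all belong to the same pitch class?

C## = pitch class 2 and D = pitch class 2 and Ebb = pitch class 2 — the same pitch class, so they are enharmonic equivalents.

Yes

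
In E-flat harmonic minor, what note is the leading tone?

D

The Eb harmonic minor scale runs Eb F Gb Ab Bb Cb D.
Degree 7 is D.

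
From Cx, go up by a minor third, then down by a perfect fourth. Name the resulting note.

A minor third up from C## is E# (letter E, 3 semitones up).
A perfect fourth down from E# is B# (letter B, 5 semitones down).

B#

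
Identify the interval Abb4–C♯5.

Counting letters A–B–C gives a third.
Abb→C# = 6 semitones, 2 wider than the major third (4), so doubly augmented.

doubly augmented third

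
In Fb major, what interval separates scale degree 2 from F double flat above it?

diminished seventh

Scale degree 2 of Fb major is Gb.
Gb up to Fbb: letters G→F make it a seventh; 9 semitones makes it diminished.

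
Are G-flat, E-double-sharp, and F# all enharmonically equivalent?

Gb = pitch class 6 and E## = pitch class 6 and F# = pitch class 6 — the same pitch class, so they are enharmonic equivalents.

Yes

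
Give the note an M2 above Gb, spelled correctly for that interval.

Ab

G up a major second is A, so the target letter is A.
From Gb, a major second is 2 semitones up: Ab.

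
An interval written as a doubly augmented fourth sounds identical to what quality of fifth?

perfect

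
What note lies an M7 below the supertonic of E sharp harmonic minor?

G#

The supertonic of E# harmonic minor is F##.
A major seventh (11 semitones) below F## lands on the letter G, giving G#.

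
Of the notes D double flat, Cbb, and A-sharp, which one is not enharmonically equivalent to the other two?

Dbb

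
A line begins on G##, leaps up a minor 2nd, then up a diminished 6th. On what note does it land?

F

A minor second up from G## is A# (letter A, 1 semitone up).
A diminished sixth up from A# is F (letter F, 7 semitones up).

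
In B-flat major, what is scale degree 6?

G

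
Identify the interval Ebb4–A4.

Counting letters E–F–G–A gives a fourth.
Ebb→A = 7 semitones, 2 wider than the perfect fourth (5), so doubly augmented.

doubly augmented fourth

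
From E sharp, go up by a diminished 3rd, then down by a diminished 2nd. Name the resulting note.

F##

A diminished third up from E# is G (letter G, 2 semitones up).
A diminished second down from G is F## (letter F, 0 semitones down).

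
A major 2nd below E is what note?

D

A second below E lands on the letter D.
A major second spans 2 semitones, so E moves to pitch class 2. On the letter D that is D.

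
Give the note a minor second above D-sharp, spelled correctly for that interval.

E

A second above D lands on the letter E.
A minor second spans 1 semitone, so D# moves to pitch class 4. On the letter E that is E.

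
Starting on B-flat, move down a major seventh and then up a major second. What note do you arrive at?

A major seventh down from Bb is Cb (letter C, 11 semitones down).
A major second up from Cb is Db (letter D, 2 semitones up).

Db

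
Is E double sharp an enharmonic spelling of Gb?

Yes

E## is pitch class 6; Gb is pitch class 6.
All spellings map to pitch class 6, so they are enharmonically equivalent.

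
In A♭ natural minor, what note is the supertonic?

Degree 2 takes the letter 1 step above A, which is B.
In natural minor, degree 2 sits 2 semitones above the tonic. Ab + 2 semitones is pitch class 10, spelled on B as Bb.

Bb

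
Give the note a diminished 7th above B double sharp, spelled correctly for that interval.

A seventh above B lands on the letter A.
A diminished seventh spans 9 semitones, so B## moves to pitch class 10. On the letter A that is A#.

A#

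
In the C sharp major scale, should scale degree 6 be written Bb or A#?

Each scale degree takes a distinct letter name. Degree 6 of a scale on C must use the letter A.
A# and Bb are enharmonically the same pitch, but only A# uses the letter A, so it is the correct spelling here.

A#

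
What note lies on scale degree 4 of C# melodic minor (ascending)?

F#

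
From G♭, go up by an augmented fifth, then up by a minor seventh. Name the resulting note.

An augmented fifth up from Gb is D (letter D, 8 semitones up).
A minor seventh up from D is C (letter C, 10 semitones up).

C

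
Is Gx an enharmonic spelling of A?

Yes

G## = pitch class 9 and A = pitch class 9 — the same pitch class, so they are enharmonic equivalents.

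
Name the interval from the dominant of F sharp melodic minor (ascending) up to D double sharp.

The dominant of F# melodic minor (ascending) is C#.
C# up to D##: letters C→D make it a second; 3 semitones makes it augmented.

augmented second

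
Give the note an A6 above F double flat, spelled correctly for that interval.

Db

A sixth above F lands on the letter D.
An augmented sixth spans 10 semitones, so Fbb moves to pitch class 1. On the letter D that is Db.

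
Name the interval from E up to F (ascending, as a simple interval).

Counting letters E–F gives a second.
E→F = 1 semitone, 1 narrower than the major second (2), so minor.

minor second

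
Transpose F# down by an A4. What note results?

A fourth below F lands on the letter C.
An augmented fourth spans 6 semitones, so F# moves to pitch class 0. On the letter C that is C.

C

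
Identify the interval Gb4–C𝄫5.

diminished fourth

Counting letters G–A–B–C gives a fourth.
Gb→Cbb = 4 semitones, 1 narrower than the perfect fourth (5), so diminished.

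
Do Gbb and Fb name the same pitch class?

Two spellings are enharmonically equivalent only if they share a pitch class.
Here Gbb → 5, Fb → 4; 4 ≠ 5, so they are not.

No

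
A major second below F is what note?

Eb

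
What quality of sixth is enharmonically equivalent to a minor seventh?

augmented

A minor seventh spans 10 semitones.
A sixth spanning 10 semitones is augmented (the major sixth is 9).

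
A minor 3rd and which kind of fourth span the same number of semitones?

doubly diminished

A minor third spans 3 semitones.
A fourth spanning 3 semitones is doubly diminished (the perfect fourth is 5).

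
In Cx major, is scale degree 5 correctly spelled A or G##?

Each scale degree takes a distinct letter name. Degree 5 of a scale on C must use the letter G.
G## and A are enharmonically the same pitch, but only G## uses the letter G, so it is the correct spelling here.

G##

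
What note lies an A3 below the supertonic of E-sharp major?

D

The supertonic of E# major is F##.
An augmented third (5 semitones) below F## lands on the letter D, giving D.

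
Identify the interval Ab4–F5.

Counting letters A–B–C–D–E–F gives a sixth.
Ab→F = 9 semitones, exactly the major sixth.

major sixth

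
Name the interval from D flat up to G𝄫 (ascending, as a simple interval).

diminished fourth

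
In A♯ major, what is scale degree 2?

The A# major scale runs A# B# C## D# E# F## G##.
Degree 2 is B#.

B#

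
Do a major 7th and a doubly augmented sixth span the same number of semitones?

Yes

A major seventh spans 11 semitones; a doubly augmented sixth spans 11.
They are enharmonically equivalent.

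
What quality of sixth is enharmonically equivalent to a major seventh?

doubly augmented

A major seventh spans 11 semitones.
A sixth spanning 11 semitones is doubly augmented (the major sixth is 9).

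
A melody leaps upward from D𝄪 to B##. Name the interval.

major sixth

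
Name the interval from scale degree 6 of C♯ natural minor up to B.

Scale degree 6 of C# natural minor is A.
A up to B: letters A→B make it a second; 2 semitones makes it major.

major second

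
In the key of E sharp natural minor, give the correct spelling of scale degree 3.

Degree 3 takes the letter 2 steps above E, which is G.
In natural minor, degree 3 sits 3 semitones above the tonic. E# + 3 semitones is pitch class 8, spelled on G as G#.

G#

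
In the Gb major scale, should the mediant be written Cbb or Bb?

Each scale degree takes a distinct letter name. Degree 3 of a scale on G must use the letter B.
Bb and Cbb are enharmonically the same pitch, but only Bb uses the letter B, so it is the correct spelling here.

Bb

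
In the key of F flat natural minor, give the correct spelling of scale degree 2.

The Fb natural minor scale runs Fb Gb Abb Bbb Cb Dbb Ebb.
Degree 2 is Gb.

Gb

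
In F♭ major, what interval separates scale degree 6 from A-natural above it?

augmented fifth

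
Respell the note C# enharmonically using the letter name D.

Db

Plain D sits 1 semitone above C#, so on the letter D the same pitch needs a flat: Db.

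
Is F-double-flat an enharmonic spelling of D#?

Yes

Fbb = pitch class 3 and D# = pitch class 3 — the same pitch class, so they are enharmonic equivalents.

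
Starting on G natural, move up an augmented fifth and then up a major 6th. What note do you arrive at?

B#

An augmented fifth up from G is D# (letter D, 8 semitones up).
A major sixth up from D# is B# (letter B, 9 semitones up).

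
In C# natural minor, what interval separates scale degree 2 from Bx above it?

augmented sixth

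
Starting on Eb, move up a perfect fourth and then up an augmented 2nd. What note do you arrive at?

A perfect fourth up from Eb is Ab (letter A, 5 semitones up).
An augmented second up from Ab is B (letter B, 3 semitones up).

B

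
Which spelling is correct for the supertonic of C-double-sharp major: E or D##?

D##

Each scale degree takes a distinct letter name. Degree 2 of a scale on C must use the letter D.
D## and E are enharmonically the same pitch, but only D## uses the letter D, so it is the correct spelling here.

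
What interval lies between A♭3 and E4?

augmented fifth

Counting letters A–B–C–D–E gives a fifth.
Ab→E = 8 semitones, 1 wider than the perfect fifth (7), so augmented.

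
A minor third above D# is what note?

F#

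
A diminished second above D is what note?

A second above D lands on the letter E.
A diminished second spans 0 semitones, so D moves to pitch class 2. On the letter E that is Ebb.

Ebb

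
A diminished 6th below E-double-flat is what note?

G

A sixth below E lands on the letter G.
A diminished sixth spans 7 semitones, so Ebb moves to pitch class 7. On the letter G that is G.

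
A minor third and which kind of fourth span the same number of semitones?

A minor third spans 3 semitones.
A fourth spanning 3 semitones is doubly diminished (the perfect fourth is 5).

doubly diminished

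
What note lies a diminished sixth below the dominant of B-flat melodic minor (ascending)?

A#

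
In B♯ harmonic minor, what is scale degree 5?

Degree 5 takes the letter 4 steps above B, which is F.
In harmonic minor, degree 5 sits 7 semitones above the tonic. B# + 7 semitones is pitch class 7, spelled on F as F##.

F##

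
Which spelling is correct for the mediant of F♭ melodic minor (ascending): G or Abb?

Each scale degree takes a distinct letter name. Degree 3 of a scale on F must use the letter A.
Abb and G are enharmonically the same pitch, but only Abb uses the letter A, so it is the correct spelling here.

Abb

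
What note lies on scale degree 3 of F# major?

A#

The F# major scale runs F# G# A# B C# D# E#.
Degree 3 is A#.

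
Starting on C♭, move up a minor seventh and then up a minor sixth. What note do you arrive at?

A minor seventh up from Cb is Bbb (letter B, 10 semitones up).
A minor sixth up from Bbb is Gbb (letter G, 8 semitones up).

Gbb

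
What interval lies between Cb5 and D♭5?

The letter names run C→D, a span of 1 letter step, so the interval is some kind of second.
Cb to Db is 2 semitones. A major second is 2, so 2 makes it major.

major second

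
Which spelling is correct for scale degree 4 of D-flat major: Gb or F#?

Gb

Each scale degree takes a distinct letter name. Degree 4 of a scale on D must use the letter G.
Gb and F# are enharmonically the same pitch, but only Gb uses the letter G, so it is the correct spelling here.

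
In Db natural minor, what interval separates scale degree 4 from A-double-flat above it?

Scale degree 4 of Db natural minor is Gb.
Gb up to Abb: letters G→A make it a second; 1 semitone makes it minor.

minor second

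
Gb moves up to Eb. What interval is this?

Counting letters G–A–B–C–D–E gives a sixth.
Gb→Eb = 9 semitones, exactly the major sixth.

major sixth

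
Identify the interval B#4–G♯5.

The letter names run B→G, a span of 5 letter steps, so the interval is some kind of sixth.
B# to G# is 8 semitones. A major sixth is 9, so 8 makes it minor.

minor sixth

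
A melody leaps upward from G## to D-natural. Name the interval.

The letter names run G→D, a span of 4 letter steps, so the interval is some kind of fifth.
G## to D is 5 semitones. A perfect fifth is 7, so 5 makes it doubly diminished.

doubly diminished fifth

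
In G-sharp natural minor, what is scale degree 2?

A#

Degree 2 takes the letter 1 step above G, which is A.
In natural minor, degree 2 sits 2 semitones above the tonic. G# + 2 semitones is pitch class 10, spelled on A as A#.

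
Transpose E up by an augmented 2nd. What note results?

F##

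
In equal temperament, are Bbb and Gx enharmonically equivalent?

Bbb = pitch class 9 and G## = pitch class 9 — the same pitch class, so they are enharmonic equivalents.

Yes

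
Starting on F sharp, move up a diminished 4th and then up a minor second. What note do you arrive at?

Cb

A diminished fourth up from F# is Bb (letter B, 4 semitones up).
A minor second up from Bb is Cb (letter C, 1 semitone up).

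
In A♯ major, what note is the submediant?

F##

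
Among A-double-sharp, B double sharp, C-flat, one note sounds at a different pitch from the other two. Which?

B##

In 12-tone equal temperament, enharmonic equivalents share a pitch class. A## is pitch class 11; B## is pitch class 1; Cb is pitch class 11.
A## and Cb share pitch class 11, while B## is pitch class 1.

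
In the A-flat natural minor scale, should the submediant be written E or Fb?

Fb

Each scale degree takes a distinct letter name. Degree 6 of a scale on A must use the letter F.
Fb and E are enharmonically the same pitch, but only Fb uses the letter F, so it is the correct spelling here.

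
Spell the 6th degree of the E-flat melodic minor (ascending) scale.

Degree 6 takes the letter 5 steps above E, which is C.
In melodic minor (ascending), degree 6 sits 9 semitones above the tonic. Eb + 9 semitones is pitch class 0, spelled on C as C.

C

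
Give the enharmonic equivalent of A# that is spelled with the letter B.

Bb

Plain B sits 1 semitone above A#, so on the letter B the same pitch needs a flat: Bb.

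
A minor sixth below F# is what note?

A#

F down a major sixth is Ab, so the target letter is A.
From F#, a minor sixth is 8 semitones down: A#.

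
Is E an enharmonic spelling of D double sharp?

Yes

E is pitch class 4; D## is pitch class 4.
All spellings map to pitch class 4, so they are enharmonically equivalent.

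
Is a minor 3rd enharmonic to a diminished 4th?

A minor third spans 3 semitones; a diminished fourth spans 4.
The spans differ, so they are not enharmonic equivalents.

No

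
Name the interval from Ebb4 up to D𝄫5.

The letter names run E→D, a span of 6 letter steps, so the interval is some kind of seventh.
Ebb to Dbb is 10 semitones. A major seventh is 11, so 10 makes it minor.

minor seventh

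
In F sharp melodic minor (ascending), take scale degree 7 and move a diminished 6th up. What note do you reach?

C

Scale degree 7 of F# melodic minor (ascending) is E#.
A diminished sixth (7 semitones) above E# lands on the letter C, giving C.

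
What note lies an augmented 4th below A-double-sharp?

A fourth below A lands on the letter E.
An augmented fourth spans 6 semitones, so A## moves to pitch class 5. On the letter E that is E#.

E#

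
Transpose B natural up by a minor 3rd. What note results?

B up a major third is D#, so the target letter is D.
From B, a minor third is 3 semitones up: D.

D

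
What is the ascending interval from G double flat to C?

doubly augmented fourth

Counting letters G–A–B–C gives a fourth.
Gbb→C = 7 semitones, 2 wider than the perfect fourth (5), so doubly augmented.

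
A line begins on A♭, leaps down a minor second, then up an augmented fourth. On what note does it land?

A minor second down from Ab is G (letter G, 1 semitone down).
An augmented fourth up from G is C# (letter C, 6 semitones up).

C#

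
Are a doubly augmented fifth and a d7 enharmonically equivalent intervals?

Yes

A doubly augmented fifth spans 9 semitones; a diminished seventh spans 9.
They are enharmonically equivalent.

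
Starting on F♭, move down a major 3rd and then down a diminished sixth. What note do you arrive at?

A major third down from Fb is Dbb (letter D, 4 semitones down).
A diminished sixth down from Dbb is F (letter F, 7 semitones down).

F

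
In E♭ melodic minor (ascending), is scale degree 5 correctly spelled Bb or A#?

Each scale degree takes a distinct letter name. Degree 5 of a scale on E must use the letter B.
Bb and A# are enharmonically the same pitch, but only Bb uses the letter B, so it is the correct spelling here.

Bb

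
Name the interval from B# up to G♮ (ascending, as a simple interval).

Counting letters B–C–D–E–F–G gives a sixth.
B#→G = 7 semitones, 2 narrower than the major sixth (9), so diminished.

diminished sixth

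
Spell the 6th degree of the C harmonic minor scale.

Degree 6 takes the letter 5 steps above C, which is A.
In harmonic minor, degree 6 sits 8 semitones above the tonic. C + 8 semitones is pitch class 8, spelled on A as Ab.

Ab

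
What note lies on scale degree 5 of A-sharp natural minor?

Degree 5 takes the letter 4 steps above A, which is E.
In natural minor, degree 5 sits 7 semitones above the tonic. A# + 7 semitones is pitch class 5, spelled on E as E#.

E#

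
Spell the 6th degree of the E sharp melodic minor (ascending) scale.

Degree 6 takes the letter 5 steps above E, which is C.
In melodic minor (ascending), degree 6 sits 9 semitones above the tonic. E# + 9 semitones is pitch class 2, spelled on C as C##.

C##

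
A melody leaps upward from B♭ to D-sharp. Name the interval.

augmented third

Counting letters B–C–D gives a third.
Bb→D# = 5 semitones, 1 wider than the major third (4), so augmented.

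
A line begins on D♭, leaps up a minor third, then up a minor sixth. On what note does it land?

Dbb

A minor third up from Db is Fb (letter F, 3 semitones up).
A minor sixth up from Fb is Dbb (letter D, 8 semitones up).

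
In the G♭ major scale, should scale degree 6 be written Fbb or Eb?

Each scale degree takes a distinct letter name. Degree 6 of a scale on G must use the letter E.
Eb and Fbb are enharmonically the same pitch, but only Eb uses the letter E, so it is the correct spelling here.

Eb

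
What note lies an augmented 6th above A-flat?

A up a major sixth is F#, so the target letter is F.
From Ab, an augmented sixth is 10 semitones up: F#.

F#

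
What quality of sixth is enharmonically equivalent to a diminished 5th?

A diminished fifth spans 6 semitones.
A sixth spanning 6 semitones is doubly diminished (the major sixth is 9).

doubly diminished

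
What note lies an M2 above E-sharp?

A second above E lands on the letter F.
A major second spans 2 semitones, so E# moves to pitch class 7. On the letter F that is F##.

F##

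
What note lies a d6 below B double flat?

D

A sixth below B lands on the letter D.
A diminished sixth spans 7 semitones, so Bbb moves to pitch class 2. On the letter D that is D.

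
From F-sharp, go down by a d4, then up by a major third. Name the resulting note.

E##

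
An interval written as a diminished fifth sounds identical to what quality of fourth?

augmented

A diminished fifth spans 6 semitones.
A fourth spanning 6 semitones is augmented (the perfect fourth is 5).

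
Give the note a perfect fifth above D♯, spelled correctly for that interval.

D up a perfect fifth is A, so the target letter is A.
From D#, a perfect fifth is 7 semitones up: A#.

A#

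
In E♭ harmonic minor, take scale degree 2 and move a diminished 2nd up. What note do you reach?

Gbb

Scale degree 2 of Eb harmonic minor is F.
A diminished second (0 semitones) above F lands on the letter G, giving Gbb.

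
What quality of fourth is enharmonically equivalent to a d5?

A diminished fifth spans 6 semitones.
A fourth spanning 6 semitones is augmented (the perfect fourth is 5).

augmented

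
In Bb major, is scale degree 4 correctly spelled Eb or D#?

Each scale degree takes a distinct letter name. Degree 4 of a scale on B must use the letter E.
Eb and D# are enharmonically the same pitch, but only Eb uses the letter E, so it is the correct spelling here.

Eb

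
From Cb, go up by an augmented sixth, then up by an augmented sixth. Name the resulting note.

An augmented sixth up from Cb is A (letter A, 10 semitones up).
An augmented sixth up from A is F## (letter F, 10 semitones up).

F##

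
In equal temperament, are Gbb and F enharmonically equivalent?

Yes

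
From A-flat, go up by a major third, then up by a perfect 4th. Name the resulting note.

F

A major third up from Ab is C (letter C, 4 semitones up).
A perfect fourth up from C is F (letter F, 5 semitones up).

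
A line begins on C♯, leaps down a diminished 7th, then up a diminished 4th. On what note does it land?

G#

A diminished seventh down from C# is D## (letter D, 9 semitones down).
A diminished fourth up from D## is G# (letter G, 4 semitones up).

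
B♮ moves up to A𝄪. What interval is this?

augmented seventh

Counting letters B–C–D–E–F–G–A gives a seventh.
B→A## = 12 semitones, 1 wider than the major seventh (11), so augmented.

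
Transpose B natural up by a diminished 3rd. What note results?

A third above B lands on the letter D.
A diminished third spans 2 semitones, so B moves to pitch class 1. On the letter D that is Db.

Db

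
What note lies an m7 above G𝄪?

F##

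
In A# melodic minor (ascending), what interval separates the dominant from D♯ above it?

The dominant of A# melodic minor (ascending) is E#.
E# up to D#: letters E→D make it a seventh; 10 semitones makes it minor.

minor seventh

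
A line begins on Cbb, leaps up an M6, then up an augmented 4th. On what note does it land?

A major sixth up from Cbb is Abb (letter A, 9 semitones up).
An augmented fourth up from Abb is Db (letter D, 6 semitones up).

Db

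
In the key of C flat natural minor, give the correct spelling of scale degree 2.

Db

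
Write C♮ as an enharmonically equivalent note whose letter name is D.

Dbb

C is pitch class 0. The letter D alone is pitch class 2.
To reach pitch class 0 from D requires an offset of -2 semitones, i.e. double flat: Dbb.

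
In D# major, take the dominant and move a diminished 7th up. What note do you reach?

G

The dominant of D# major is A#.
A diminished seventh (9 semitones) above A# lands on the letter G, giving G.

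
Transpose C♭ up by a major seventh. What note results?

C up a major seventh is B, so the target letter is B.
From Cb, a major seventh is 11 semitones up: Bb.

Bb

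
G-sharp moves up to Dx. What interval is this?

augmented fifth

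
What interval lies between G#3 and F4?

The letter names run G→F, a span of 6 letter steps, so the interval is some kind of seventh.
G# to F is 9 semitones. A major seventh is 11, so 9 makes it diminished.

diminished seventh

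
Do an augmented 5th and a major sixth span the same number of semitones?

An augmented fifth spans 8 semitones; a major sixth spans 9.
The spans differ, so they are not enharmonic equivalents.

No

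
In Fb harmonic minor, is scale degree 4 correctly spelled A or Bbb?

Each scale degree takes a distinct letter name. Degree 4 of a scale on F must use the letter B.
Bbb and A are enharmonically the same pitch, but only Bbb uses the letter B, so it is the correct spelling here.

Bbb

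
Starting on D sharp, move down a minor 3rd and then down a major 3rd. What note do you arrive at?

G#

A minor third down from D# is B# (letter B, 3 semitones down).
A major third down from B# is G# (letter G, 4 semitones down).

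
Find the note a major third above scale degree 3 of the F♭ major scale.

C

Scale degree 3 of Fb major is Ab.
A major third (4 semitones) above Ab lands on the letter C, giving C.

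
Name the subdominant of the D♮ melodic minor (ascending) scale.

G

Degree 4 takes the letter 3 steps above D, which is G.
In melodic minor (ascending), degree 4 sits 5 semitones above the tonic. D + 5 semitones is pitch class 7, spelled on G as G.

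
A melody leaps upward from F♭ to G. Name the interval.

augmented second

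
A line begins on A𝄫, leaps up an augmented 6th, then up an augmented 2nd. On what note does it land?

G#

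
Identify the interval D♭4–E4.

Counting letters D–E gives a second.
Db→E = 3 semitones, 1 wider than the major second (2), so augmented.

augmented second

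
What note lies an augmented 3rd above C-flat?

A third above C lands on the letter E.
An augmented third spans 5 semitones, so Cb moves to pitch class 4. On the letter E that is E.

E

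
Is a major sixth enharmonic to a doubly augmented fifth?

Yes

A major sixth spans 9 semitones; a doubly augmented fifth spans 9.
They are enharmonically equivalent.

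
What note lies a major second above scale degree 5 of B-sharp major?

G##

Scale degree 5 of B# major is F##.
A major second (2 semitones) above F## lands on the letter G, giving G##.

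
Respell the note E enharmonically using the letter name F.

Plain F sits 1 semitone above E, so on the letter F the same pitch needs a flat: Fb.

Fb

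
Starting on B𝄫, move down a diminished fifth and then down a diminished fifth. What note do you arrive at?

A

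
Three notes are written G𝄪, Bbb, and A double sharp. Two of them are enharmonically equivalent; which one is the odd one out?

A##

In 12-tone equal temperament, enharmonic equivalents share a pitch class. G## is pitch class 9; Bbb is pitch class 9; A## is pitch class 11.
G## and Bbb share pitch class 9, while A## is pitch class 11.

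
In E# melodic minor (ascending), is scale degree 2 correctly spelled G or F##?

Each scale degree takes a distinct letter name. Degree 2 of a scale on E must use the letter F.
F## and G are enharmonically the same pitch, but only F## uses the letter F, so it is the correct spelling here.

F##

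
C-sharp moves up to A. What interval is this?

minor sixth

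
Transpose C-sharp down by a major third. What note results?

A

C down a major third is Ab, so the target letter is A.
From C#, a major third is 4 semitones down: A.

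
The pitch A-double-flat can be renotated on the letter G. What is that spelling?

Plain G sits at the same pitch as Abb, so on the letter G the same pitch needs a natural: G.

G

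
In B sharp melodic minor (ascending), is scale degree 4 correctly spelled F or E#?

Each scale degree takes a distinct letter name. Degree 4 of a scale on B must use the letter E.
E# and F are enharmonically the same pitch, but only E# uses the letter E, so it is the correct spelling here.

E#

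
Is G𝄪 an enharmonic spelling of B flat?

No

G## is pitch class 9; Bb is pitch class 10.
The pitch classes differ (9 vs. 10), so they are not enharmonic equivalents.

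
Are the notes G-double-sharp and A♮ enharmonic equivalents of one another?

G## = pitch class 9 and A = pitch class 9 — the same pitch class, so they are enharmonic equivalents.

Yes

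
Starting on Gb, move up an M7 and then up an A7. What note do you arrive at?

E#

A major seventh up from Gb is F (letter F, 11 semitones up).
An augmented seventh up from F is E# (letter E, 12 semitones up).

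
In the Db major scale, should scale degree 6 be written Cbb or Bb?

Each scale degree takes a distinct letter name. Degree 6 of a scale on D must use the letter B.
Bb and Cbb are enharmonically the same pitch, but only Bb uses the letter B, so it is the correct spelling here.

Bb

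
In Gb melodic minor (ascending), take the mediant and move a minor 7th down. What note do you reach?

Cb

The mediant of Gb melodic minor (ascending) is Bbb.
A minor seventh (10 semitones) below Bbb lands on the letter C, giving Cb.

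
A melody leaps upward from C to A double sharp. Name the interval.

The letter names run C→A, a span of 5 letter steps, so the interval is some kind of sixth.
C to A## is 11 semitones. A major sixth is 9, so 11 makes it doubly augmented.

doubly augmented sixth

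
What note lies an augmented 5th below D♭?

D down a perfect fifth is G, so the target letter is G.
From Db, an augmented fifth is 8 semitones down: Gbb.

Gbb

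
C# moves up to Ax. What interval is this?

augmented sixth

The letter names run C→A, a span of 5 letter steps, so the interval is some kind of sixth.
C# to A## is 10 semitones. A major sixth is 9, so 10 makes it augmented.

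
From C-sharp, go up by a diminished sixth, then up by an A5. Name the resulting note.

E

A diminished sixth up from C# is Ab (letter A, 7 semitones up).
An augmented fifth up from Ab is E (letter E, 8 semitones up).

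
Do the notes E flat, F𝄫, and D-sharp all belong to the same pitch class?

Yes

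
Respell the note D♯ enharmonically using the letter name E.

D# is pitch class 3. The letter E alone is pitch class 4.
To reach pitch class 3 from E requires an offset of -1 semitone, i.e. flat: Eb.

Eb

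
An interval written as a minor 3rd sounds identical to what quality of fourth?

A minor third spans 3 semitones.
A fourth spanning 3 semitones is doubly diminished (the perfect fourth is 5).

doubly diminished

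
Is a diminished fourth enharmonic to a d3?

No

A diminished fourth spans 4 semitones; a diminished third spans 2.
The spans differ, so they are not enharmonic equivalents.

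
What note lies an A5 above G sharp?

D##

G up a perfect fifth is D, so the target letter is D.
From G#, an augmented fifth is 8 semitones up: D##.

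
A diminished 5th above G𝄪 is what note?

A fifth above G lands on the letter D.
A diminished fifth spans 6 semitones, so G## moves to pitch class 3. On the letter D that is D#.

D#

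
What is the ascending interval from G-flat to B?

augmented third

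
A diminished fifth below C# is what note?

F##

A fifth below C lands on the letter F.
A diminished fifth spans 6 semitones, so C# moves to pitch class 7. On the letter F that is F##.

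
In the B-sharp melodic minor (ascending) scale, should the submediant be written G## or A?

Each scale degree takes a distinct letter name. Degree 6 of a scale on B must use the letter G.
G## and A are enharmonically the same pitch, but only G## uses the letter G, so it is the correct spelling here.

G##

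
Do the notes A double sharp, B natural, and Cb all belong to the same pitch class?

Yes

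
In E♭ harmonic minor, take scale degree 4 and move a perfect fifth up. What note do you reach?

Eb

Scale degree 4 of Eb harmonic minor is Ab.
A perfect fifth (7 semitones) above Ab lands on the letter E, giving Eb.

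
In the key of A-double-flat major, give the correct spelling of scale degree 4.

The Abb major scale runs Abb Bbb Cb Dbb Ebb Fb Gb.
Degree 4 is Dbb.

Dbb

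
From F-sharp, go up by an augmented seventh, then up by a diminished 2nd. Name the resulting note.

An augmented seventh up from F# is E## (letter E, 12 semitones up).
A diminished second up from E## is F# (letter F, 0 semitones up).

F#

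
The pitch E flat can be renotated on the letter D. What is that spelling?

D#

Eb is pitch class 3. The letter D alone is pitch class 2.
To reach pitch class 3 from D requires an offset of +1 semitone, i.e. sharp: D#.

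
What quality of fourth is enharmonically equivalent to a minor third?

A minor third spans 3 semitones.
A fourth spanning 3 semitones is doubly diminished (the perfect fourth is 5).

doubly diminished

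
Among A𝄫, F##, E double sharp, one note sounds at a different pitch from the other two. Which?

In 12-tone equal temperament, enharmonic equivalents share a pitch class. Abb is pitch class 7; F## is pitch class 7; E## is pitch class 6.
Abb and F## share pitch class 7, while E## is pitch class 6.

E##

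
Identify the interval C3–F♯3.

augmented fourth

The letter names run C→F, a span of 3 letter steps, so the interval is some kind of fourth.
C to F# is 6 semitones. A perfect fourth is 5, so 6 makes it augmented.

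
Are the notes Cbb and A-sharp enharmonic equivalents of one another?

Yes

Cbb is pitch class 10; A# is pitch class 10.
All spellings map to pitch class 10, so they are enharmonically equivalent.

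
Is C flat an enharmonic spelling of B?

Yes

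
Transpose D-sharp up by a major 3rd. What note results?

D up a major third is F#, so the target letter is F.
From D#, a major third is 4 semitones up: F##.

F##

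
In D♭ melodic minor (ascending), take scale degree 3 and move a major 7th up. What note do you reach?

Eb

Scale degree 3 of Db melodic minor (ascending) is Fb.
A major seventh (11 semitones) above Fb lands on the letter E, giving Eb.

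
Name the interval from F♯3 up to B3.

perfect fourth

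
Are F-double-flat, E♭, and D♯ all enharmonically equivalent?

Fbb is pitch class 3; Eb is pitch class 3; D# is pitch class 3.
All spellings map to pitch class 3, so they are enharmonically equivalent.

Yes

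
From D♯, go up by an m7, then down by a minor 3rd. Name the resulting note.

A minor seventh up from D# is C# (letter C, 10 semitones up).
A minor third down from C# is A# (letter A, 3 semitones down).

A#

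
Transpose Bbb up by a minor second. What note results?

A second above B lands on the letter C.
A minor second spans 1 semitone, so Bbb moves to pitch class 10. On the letter C that is Cbb.

Cbb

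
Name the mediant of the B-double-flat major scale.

Degree 3 takes the letter 2 steps above B, which is D.
In major, degree 3 sits 4 semitones above the tonic. Bbb + 4 semitones is pitch class 1, spelled on D as Db.

Db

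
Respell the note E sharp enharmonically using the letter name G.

E# is pitch class 5. The letter G alone is pitch class 7.
To reach pitch class 5 from G requires an offset of -2 semitones, i.e. double flat: Gbb.

Gbb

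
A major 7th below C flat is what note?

Dbb

A seventh below C lands on the letter D.
A major seventh spans 11 semitones, so Cb moves to pitch class 0. On the letter D that is Dbb.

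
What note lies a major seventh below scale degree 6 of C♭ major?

Scale degree 6 of Cb major is Ab.
A major seventh (11 semitones) below Ab lands on the letter B, giving Bbb.

Bbb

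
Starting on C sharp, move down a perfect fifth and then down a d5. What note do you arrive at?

A perfect fifth down from C# is F# (letter F, 7 semitones down).
A diminished fifth down from F# is B# (letter B, 6 semitones down).

B#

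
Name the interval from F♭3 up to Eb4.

major seventh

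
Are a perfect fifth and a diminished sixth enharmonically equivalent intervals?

Yes

A perfect fifth spans 7 semitones; a diminished sixth spans 7.
They are enharmonically equivalent.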